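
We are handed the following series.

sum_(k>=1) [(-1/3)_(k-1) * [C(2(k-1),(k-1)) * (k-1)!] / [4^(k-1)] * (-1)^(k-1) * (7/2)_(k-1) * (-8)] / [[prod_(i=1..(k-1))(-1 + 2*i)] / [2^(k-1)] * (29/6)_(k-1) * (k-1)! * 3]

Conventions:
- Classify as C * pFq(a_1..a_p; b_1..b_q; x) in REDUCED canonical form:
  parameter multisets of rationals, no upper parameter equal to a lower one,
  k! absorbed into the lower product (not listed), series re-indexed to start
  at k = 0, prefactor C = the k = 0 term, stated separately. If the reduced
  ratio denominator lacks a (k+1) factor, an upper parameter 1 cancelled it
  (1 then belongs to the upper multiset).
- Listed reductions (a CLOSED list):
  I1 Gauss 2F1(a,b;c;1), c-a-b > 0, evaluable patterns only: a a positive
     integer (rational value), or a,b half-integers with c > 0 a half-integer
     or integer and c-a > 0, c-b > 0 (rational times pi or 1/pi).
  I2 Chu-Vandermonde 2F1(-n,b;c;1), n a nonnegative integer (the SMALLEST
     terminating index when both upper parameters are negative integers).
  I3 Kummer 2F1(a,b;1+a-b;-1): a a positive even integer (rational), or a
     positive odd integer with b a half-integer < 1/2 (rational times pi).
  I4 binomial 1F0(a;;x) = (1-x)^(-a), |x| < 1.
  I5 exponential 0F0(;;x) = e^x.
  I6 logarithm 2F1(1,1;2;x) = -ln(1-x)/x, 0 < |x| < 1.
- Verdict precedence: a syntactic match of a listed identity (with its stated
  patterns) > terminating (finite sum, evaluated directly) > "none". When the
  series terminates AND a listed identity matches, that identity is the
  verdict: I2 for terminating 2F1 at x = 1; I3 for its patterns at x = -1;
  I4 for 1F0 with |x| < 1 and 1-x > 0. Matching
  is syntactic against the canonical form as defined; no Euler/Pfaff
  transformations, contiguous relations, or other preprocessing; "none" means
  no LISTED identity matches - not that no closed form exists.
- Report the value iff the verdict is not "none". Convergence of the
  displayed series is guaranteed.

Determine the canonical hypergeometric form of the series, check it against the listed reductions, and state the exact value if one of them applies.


The series (x = -1) is 2F1: upper {-1/3, 7/2}, lower {29/6}, prefactor -8/3. Verdict: none. A 2F1 with upper {-1/3, 7/2} fits none of I1-I6 at x = -1; the sum runs forever.

Structural cue: from the first term -8/3: the constant factors (C = -8/3, x = -1) combine into one prefactor.
Adjacent-term ratio: r(k) = (-1) * (k-1/3) (k+7/2) / [(k+29/6) (k+1)] - poly over poly, x = (-1) from leading terms; C = -8/3 at k = 0.


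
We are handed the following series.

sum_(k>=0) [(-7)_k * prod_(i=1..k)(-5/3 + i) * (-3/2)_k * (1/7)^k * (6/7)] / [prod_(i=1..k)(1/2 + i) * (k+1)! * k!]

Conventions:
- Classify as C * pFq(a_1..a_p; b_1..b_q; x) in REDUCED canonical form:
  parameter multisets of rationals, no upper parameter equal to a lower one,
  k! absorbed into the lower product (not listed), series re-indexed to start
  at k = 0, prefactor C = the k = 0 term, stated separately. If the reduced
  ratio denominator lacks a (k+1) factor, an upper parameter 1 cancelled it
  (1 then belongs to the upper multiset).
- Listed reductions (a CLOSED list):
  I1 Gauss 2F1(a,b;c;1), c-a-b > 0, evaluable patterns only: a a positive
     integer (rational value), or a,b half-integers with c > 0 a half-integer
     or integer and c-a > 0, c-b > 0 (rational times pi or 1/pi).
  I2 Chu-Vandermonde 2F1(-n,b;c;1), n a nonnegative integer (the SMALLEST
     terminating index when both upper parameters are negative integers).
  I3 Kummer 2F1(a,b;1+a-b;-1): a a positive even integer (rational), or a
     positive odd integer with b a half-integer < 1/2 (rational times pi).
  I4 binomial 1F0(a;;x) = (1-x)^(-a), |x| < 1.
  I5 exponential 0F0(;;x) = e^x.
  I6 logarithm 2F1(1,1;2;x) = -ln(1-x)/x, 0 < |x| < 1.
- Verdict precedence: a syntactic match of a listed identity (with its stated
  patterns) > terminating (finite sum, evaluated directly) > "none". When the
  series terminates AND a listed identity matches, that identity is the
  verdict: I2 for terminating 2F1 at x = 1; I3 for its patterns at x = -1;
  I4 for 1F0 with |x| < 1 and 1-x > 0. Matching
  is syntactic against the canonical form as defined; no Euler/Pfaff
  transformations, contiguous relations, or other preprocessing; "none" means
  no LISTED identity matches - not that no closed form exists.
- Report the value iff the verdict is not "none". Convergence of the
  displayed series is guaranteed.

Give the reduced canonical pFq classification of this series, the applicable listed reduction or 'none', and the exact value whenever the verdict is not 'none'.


Classification (C = 6/7): 3F2 with upper {-7, -3/2, -2/3}, lower {3/2, 2}, argument x = 1/7. Verdict: terminating - the sum ends at index 7 because -7 is a negative integer; exact evaluation follows. Hence: 131457850666/231139696095.

First insight: t_0 being 6/7, the lower running product (C = 6/7) is a rising factorial.
Step ratio: r(k) = (1/7) * (k-7) (k-3/2) (k-2/3) / [(k+3/2) (k+2) (k+1)] ; factor over Q: parameters, x = (1/7), and C = 6/7.


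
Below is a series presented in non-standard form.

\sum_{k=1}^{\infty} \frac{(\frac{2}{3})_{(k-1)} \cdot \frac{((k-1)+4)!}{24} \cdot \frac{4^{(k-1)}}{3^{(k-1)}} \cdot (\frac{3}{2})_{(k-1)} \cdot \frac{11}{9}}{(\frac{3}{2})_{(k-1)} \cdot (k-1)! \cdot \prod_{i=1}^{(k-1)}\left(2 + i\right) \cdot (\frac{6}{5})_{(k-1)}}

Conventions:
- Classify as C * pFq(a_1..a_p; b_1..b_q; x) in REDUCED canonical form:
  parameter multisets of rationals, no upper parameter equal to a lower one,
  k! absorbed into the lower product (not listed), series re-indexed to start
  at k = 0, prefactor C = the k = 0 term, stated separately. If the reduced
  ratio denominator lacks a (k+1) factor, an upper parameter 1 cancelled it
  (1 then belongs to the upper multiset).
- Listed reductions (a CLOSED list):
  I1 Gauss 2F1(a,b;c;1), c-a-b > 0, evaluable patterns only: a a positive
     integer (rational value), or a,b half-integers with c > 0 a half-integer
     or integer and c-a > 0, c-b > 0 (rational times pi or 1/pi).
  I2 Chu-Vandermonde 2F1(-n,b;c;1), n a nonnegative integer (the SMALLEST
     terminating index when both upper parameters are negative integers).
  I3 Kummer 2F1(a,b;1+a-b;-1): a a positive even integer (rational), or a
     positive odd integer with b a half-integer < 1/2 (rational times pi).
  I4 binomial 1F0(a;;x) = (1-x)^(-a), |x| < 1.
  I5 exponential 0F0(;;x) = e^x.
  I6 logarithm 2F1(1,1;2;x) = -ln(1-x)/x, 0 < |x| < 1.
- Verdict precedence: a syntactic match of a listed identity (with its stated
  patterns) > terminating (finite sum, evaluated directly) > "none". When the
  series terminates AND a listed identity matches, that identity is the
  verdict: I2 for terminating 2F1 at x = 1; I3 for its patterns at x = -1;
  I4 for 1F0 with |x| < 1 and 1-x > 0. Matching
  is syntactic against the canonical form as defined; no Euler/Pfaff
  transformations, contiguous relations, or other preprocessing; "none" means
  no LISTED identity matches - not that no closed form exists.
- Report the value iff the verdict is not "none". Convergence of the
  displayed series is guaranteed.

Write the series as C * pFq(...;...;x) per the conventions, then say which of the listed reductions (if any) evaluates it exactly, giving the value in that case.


Prefactor \frac{11}{9}, argument \frac{4}{3}: 2F2 with upper {\frac{2}{3}, 5} over lower {\frac{6}{5}, 3}. Verdict: none. A 2F2 with upper {\frac{2}{3}, 5} fits none of I1-I6 at x = \frac{4}{3}; the sum runs forever.

First insight: with t_0 = \frac{11}{9}, the two geometric factors (C = 11/9, x = 4/3) combine into one argument.
Consecutive-term ratio: r(k) = \frac{4}{3} * (k+\frac{2}{3}) (k+5) / [(k+\frac{6}{5}) (k+3) (k+1)] - rational; roots negated = parameters, x = \frac{4}{3}, C = \frac{11}{9}.


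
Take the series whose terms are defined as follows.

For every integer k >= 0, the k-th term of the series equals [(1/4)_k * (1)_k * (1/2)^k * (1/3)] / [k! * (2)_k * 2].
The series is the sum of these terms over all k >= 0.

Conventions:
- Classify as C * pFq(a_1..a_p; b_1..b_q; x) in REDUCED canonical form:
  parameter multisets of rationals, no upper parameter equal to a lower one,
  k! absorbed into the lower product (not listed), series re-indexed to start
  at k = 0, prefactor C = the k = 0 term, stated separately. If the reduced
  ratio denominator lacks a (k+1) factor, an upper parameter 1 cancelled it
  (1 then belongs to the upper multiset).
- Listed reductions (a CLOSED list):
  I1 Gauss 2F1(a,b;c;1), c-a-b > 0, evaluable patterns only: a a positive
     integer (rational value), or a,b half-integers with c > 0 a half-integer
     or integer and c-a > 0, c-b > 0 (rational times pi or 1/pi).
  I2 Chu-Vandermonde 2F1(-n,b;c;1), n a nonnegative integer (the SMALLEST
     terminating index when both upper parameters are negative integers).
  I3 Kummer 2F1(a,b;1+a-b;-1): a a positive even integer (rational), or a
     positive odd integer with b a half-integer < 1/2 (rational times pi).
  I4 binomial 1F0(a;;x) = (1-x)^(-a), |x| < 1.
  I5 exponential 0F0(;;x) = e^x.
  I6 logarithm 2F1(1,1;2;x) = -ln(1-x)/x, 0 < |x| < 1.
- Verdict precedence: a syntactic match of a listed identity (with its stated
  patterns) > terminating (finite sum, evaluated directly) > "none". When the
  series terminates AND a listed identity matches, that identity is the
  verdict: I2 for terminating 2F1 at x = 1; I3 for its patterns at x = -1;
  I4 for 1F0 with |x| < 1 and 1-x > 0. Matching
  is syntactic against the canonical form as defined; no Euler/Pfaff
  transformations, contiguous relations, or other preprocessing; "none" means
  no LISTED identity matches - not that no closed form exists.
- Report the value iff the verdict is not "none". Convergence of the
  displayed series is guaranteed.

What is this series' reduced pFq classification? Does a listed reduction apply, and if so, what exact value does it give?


Prefactor 1/6, argument 1/2: 2F1 with upper {1/4, 1} over lower {2}. Verdict: none. Every listed pattern misses the 2F1 form at 1/2, upper {1/4, 1}.

First insight: t_0 being 1/6, the constant factors (C = 1/6, x = 1/2) combine into one prefactor.
Step ratio: r(k) = (1/2) * (k+1/4) (k+1) / [(k+2) (k+1)] - rational; roots negated = parameters, x = (1/2), C = 1/6.


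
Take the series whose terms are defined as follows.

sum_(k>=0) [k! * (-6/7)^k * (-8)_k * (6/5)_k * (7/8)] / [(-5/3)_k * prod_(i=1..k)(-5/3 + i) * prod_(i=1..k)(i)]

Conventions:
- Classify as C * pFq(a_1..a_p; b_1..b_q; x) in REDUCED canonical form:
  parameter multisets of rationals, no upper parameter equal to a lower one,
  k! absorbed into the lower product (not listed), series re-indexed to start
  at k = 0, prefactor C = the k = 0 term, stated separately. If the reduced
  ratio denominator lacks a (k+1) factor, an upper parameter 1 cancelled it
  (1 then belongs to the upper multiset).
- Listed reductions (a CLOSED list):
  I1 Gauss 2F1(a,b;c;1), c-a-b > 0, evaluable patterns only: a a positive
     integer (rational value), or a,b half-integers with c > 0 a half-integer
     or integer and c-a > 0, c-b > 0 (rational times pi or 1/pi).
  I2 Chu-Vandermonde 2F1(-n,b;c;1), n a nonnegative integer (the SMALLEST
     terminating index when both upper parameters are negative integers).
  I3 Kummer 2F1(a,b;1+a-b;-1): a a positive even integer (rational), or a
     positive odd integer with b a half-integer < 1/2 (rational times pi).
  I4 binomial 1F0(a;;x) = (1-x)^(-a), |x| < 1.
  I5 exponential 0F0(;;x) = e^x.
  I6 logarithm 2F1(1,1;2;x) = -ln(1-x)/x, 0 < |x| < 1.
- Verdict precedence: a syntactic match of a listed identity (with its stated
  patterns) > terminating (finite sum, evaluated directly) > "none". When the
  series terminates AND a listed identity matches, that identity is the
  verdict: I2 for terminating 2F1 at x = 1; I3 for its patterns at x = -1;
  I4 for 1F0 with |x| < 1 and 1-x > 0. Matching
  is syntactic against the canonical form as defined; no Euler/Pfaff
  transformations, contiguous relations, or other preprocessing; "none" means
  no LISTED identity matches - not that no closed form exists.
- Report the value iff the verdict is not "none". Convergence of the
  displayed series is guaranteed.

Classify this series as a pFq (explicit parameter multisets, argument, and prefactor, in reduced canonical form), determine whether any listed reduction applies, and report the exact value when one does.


Key observation: x = (-6/7) and the product of the first k integers (C = 7/8, x = -6/7) is k!.
Term ratio: r(k) = (-6/7) * (k-8) (k+1) (k+6/5) / [(k-5/3) (k-2/3) (k+1)] - poly over poly, x = (-6/7) from leading terms; C = 7/8 at k = 0.

At argument -6/7: a 3F2 with upper {-8, 1, 6/5}, lower {-5/3, -2/3}, scaled by C = 7/8. Verdict: terminating - no listed pattern fits, but -8 in the upper list cuts the series at k = 8; direct evaluation. Sum: -10001627114304238115777/15891806328125000.


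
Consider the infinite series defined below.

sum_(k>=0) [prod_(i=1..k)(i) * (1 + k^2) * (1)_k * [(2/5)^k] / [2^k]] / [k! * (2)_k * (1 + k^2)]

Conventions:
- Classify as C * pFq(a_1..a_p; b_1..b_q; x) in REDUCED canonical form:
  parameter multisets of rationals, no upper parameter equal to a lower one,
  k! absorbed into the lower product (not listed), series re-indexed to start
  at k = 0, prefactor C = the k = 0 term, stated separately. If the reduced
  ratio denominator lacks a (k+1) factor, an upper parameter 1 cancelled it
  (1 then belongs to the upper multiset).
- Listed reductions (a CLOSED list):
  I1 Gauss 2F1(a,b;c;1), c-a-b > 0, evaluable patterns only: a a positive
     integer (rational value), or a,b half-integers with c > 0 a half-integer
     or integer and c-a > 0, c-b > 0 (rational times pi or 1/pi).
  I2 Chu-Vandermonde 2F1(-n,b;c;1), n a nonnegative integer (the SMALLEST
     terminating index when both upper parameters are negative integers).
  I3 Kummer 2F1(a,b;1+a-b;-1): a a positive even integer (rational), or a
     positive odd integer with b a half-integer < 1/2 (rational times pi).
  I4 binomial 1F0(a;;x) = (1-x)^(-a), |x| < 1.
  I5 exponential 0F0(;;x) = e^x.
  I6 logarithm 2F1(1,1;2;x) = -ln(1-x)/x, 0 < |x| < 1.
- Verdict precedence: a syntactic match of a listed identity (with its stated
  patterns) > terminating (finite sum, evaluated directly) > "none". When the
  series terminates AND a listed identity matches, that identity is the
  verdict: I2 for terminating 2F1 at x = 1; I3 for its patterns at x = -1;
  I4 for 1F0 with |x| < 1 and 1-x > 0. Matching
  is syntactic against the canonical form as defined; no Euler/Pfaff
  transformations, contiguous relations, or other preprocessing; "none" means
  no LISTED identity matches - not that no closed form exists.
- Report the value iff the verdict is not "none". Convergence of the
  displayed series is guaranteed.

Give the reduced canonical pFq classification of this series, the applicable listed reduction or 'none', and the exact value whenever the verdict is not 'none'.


Prefactor 1, argument 1/5: 2F1 with upper {1, 1} over lower {2}. Verdict: the I6 logarithm reduction applies (the logarithm: parameters (1,1;2), x = 1/5). Its exact value is (-5) * ln(4/5).

First insight: t_0 = 1 here, and the two k-th powers (C = 1) combine into one argument.
Term ratio: r(k) = (1/5) * (k+1) (k+1) / [(k+2) (k+1)] ; factor over Q: parameters, x = (1/5), and C = 1.


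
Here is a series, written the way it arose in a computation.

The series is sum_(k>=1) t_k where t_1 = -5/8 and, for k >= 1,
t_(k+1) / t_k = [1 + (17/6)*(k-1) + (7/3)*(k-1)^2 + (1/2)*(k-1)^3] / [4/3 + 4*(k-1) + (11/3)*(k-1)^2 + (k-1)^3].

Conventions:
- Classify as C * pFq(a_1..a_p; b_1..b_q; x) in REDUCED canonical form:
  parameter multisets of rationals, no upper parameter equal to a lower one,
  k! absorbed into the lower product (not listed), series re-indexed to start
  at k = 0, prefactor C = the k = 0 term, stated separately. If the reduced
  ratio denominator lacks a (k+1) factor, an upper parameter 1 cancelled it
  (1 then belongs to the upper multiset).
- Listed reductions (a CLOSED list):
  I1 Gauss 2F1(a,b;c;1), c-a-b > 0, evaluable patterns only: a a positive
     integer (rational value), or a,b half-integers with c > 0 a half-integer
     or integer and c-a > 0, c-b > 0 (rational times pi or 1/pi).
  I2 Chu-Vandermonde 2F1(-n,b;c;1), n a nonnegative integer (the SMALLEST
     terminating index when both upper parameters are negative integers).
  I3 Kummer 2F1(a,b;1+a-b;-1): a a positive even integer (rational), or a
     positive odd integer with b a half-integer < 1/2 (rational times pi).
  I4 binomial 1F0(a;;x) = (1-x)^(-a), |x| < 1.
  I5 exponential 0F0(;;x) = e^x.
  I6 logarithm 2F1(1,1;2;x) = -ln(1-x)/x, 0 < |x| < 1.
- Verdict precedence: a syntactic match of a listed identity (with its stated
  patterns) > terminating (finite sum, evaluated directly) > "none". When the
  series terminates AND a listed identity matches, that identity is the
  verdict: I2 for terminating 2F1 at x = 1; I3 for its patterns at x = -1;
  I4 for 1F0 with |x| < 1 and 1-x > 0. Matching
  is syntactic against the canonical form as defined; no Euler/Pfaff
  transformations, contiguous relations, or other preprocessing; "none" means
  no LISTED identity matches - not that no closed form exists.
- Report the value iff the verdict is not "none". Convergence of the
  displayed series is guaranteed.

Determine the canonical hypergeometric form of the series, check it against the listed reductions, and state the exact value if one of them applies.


At argument 1/2: a 2F1 with upper {1, 3}, lower {2}, scaled by C = -5/8. Verdict: none. Every listed pattern misses the 2F1 form at 1/2, upper {1, 3}.

Key step: with t_0 = -5/8, the ratio is unreduced: k + 2/3 divides both sides (C = -5/8, x = 1/2).
Ratio: r(k) = (1/2) * (k+1) (k+3) / [(k+2) (k+1)] - rational; roots negated = parameters, x = (1/2), C = -5/8.


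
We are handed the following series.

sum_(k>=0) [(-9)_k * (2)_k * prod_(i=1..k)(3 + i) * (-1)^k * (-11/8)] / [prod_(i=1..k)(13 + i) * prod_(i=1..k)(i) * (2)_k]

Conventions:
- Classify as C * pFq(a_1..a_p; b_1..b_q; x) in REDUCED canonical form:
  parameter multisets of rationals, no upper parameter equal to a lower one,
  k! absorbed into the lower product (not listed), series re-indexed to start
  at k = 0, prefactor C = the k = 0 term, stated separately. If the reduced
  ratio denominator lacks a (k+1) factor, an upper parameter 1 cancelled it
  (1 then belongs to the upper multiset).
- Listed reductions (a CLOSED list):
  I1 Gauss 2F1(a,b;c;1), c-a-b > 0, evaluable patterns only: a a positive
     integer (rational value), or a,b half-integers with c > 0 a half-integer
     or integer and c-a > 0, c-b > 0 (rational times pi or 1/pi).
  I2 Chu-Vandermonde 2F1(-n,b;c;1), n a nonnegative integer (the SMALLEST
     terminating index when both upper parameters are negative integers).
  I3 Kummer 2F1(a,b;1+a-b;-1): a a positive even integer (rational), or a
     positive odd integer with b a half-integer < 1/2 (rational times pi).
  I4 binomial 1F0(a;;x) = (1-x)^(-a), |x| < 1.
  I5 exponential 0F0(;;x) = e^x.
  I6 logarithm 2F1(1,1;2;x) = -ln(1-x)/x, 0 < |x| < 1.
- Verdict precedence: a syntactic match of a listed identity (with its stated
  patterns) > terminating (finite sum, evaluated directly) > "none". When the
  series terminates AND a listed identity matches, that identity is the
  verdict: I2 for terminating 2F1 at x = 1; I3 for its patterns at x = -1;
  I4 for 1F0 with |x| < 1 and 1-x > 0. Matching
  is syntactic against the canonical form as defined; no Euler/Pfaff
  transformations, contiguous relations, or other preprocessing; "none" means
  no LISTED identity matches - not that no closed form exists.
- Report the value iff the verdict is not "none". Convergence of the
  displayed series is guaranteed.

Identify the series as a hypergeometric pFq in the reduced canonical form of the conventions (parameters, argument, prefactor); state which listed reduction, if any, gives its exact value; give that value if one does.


The series (x = -1) is 2F1: upper {-9, 4}, lower {14}, prefactor -11/8. Verdict: this is the Kummer evaluation I3 (x = -1; c = 14 equals 1+a-b for upper {-9, 4}: listed pattern). Hence: -143/8.

Structural cue: x = (-1) and the running product (C = -11/8, x = -1) telescopes to a rising factorial.
Term ratio: r(k) = (-1) * (k-9) (k+4) / [(k+14) (k+1)] - rational in k. x = (-1); t_0 = -11/8; negate the roots.


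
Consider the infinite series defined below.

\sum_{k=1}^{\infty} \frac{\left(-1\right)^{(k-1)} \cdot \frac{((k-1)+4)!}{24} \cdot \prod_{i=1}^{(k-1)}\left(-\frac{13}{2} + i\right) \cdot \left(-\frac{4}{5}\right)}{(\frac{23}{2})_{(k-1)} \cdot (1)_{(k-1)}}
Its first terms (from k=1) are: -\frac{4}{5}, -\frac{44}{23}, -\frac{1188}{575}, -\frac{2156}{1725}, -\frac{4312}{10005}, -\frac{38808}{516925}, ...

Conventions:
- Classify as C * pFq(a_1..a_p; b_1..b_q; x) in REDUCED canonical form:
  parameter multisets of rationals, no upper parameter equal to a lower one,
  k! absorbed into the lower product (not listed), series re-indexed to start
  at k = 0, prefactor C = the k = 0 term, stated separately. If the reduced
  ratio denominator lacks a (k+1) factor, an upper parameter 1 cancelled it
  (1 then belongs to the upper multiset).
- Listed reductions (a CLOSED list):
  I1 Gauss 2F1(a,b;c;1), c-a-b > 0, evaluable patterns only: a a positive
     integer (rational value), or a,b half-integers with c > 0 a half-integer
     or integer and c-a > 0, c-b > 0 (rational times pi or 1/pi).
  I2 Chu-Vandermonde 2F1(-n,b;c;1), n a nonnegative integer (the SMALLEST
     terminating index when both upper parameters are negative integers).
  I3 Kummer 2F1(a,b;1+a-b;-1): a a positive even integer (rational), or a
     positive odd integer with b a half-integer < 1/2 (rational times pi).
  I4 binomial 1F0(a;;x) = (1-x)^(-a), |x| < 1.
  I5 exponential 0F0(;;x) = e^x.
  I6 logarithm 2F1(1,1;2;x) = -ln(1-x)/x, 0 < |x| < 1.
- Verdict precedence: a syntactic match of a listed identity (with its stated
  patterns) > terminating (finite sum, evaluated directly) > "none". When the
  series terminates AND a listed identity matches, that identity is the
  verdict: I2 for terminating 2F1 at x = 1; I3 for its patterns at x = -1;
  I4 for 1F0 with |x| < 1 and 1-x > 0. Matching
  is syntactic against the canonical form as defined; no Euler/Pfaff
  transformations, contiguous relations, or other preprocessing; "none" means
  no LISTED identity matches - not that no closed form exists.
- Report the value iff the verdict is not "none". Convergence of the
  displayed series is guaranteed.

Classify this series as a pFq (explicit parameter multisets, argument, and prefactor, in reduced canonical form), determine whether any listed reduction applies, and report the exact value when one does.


First insight: from the first term -\frac{4}{5}: the factorial ratio (C = -4/5, x = -1) (k+a-1)!/(a-1)! is a rising factorial (a)_k.
Adjacent-term ratio: r(k) = -1 * (k-\frac{11}{2}) (k+5) / [(k+\frac{23}{2}) (k+1)] ; factor over Q: parameters, x = -1, and C = -\frac{4}{5}.

The series (x = -1) is 2F1: upper {-\frac{11}{2}, 5}, lower {\frac{23}{2}}, prefactor -\frac{4}{5}. Verdict: Kummer's theorem (I3) matches (x = -1; c = \frac{23}{2} equals 1+a-b for upper {-\frac{11}{2}, 5}: listed pattern). Sum: \left(-\frac{8729721}{4194304}\right) \cdot \pi.


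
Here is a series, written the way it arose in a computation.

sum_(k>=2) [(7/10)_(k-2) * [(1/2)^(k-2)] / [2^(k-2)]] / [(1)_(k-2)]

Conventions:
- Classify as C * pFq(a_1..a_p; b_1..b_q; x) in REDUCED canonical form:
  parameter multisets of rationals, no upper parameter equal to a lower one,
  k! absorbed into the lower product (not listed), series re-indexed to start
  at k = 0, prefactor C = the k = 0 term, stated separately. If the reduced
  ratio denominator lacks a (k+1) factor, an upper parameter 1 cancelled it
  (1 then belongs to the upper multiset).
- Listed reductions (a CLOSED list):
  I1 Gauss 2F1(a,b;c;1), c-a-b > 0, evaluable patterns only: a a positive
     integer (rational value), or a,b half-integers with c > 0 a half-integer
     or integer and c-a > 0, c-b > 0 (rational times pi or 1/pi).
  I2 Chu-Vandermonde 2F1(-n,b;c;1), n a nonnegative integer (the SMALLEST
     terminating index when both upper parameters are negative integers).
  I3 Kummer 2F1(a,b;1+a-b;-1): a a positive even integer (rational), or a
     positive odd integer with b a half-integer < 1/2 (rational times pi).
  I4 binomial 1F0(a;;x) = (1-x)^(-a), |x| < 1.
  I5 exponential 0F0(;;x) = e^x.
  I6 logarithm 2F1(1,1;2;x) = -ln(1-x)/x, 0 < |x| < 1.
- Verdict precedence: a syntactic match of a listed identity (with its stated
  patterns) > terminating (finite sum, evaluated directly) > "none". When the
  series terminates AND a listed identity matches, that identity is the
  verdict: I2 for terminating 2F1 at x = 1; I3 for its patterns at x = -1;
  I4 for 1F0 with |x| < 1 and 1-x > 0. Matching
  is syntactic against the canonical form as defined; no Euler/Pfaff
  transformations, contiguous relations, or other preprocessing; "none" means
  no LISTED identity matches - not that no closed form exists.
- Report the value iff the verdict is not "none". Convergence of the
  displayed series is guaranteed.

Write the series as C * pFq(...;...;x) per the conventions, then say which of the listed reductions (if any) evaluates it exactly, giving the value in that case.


At argument 1/4: a 1F0 with upper {7/10}, lower {-}, scaled by C = 1. Verdict: the I4 binomial reduction applies (the 1F0 binomial series: exponent -7/10, x = 1/4). Its exact value is (3/4)^(-7/10).

Key step: with t_0 = 1, (1)_k (C = 1, x = 1/4) is k! itself.
Term ratio: r(k) = (1/4) * (k+7/10) / [(k+1)] ; factor over Q: parameters, x = (1/4), and C = 1.


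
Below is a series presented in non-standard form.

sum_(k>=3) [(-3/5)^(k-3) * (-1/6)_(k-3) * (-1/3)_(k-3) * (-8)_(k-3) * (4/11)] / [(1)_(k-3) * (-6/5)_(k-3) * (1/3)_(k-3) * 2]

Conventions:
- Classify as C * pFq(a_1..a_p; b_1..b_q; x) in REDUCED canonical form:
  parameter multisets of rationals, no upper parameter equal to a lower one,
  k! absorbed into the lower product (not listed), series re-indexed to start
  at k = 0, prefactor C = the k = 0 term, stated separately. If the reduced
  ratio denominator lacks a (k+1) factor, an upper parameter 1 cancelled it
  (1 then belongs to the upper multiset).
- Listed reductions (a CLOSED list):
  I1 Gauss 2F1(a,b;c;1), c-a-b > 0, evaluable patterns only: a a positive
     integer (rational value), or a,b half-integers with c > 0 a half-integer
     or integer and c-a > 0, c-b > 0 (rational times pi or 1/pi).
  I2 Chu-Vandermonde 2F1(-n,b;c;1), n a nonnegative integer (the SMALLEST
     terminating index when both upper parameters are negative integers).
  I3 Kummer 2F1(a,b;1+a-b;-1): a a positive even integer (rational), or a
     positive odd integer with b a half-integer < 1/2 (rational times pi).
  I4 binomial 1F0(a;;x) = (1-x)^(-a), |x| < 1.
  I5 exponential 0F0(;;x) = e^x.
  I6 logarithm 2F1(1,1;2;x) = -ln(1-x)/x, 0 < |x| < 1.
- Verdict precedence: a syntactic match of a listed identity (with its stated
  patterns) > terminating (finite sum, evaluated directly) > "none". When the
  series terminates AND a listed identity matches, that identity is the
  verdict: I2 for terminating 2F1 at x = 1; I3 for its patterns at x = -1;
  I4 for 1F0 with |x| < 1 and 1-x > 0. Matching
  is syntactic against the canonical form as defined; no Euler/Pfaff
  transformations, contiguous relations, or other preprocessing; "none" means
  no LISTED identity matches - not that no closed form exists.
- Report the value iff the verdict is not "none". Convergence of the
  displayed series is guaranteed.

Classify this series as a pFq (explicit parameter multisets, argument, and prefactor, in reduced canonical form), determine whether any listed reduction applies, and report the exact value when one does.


Canonical form: C = 2/11 times 3F2 with upper {-8, -1/3, -1/6}, lower {-6/5, 1/3}, x = -3/5. Verdict: terminating (-8 upstairs). 9 nonzero terms in all; added directly. Value: 1081521822389/319709085696.

First insight: from the first term 2/11: (1)_k (C = 2/11, x = -3/5) is k! itself.
Adjacent-term ratio: r(k) = (-3/5) * (k-8) (k-1/3) (k-1/6) / [(k-6/5) (k+1/3) (k+1)] - rational in k, leading ratio (-3/5); with t_0 = 2/11, classification follows.


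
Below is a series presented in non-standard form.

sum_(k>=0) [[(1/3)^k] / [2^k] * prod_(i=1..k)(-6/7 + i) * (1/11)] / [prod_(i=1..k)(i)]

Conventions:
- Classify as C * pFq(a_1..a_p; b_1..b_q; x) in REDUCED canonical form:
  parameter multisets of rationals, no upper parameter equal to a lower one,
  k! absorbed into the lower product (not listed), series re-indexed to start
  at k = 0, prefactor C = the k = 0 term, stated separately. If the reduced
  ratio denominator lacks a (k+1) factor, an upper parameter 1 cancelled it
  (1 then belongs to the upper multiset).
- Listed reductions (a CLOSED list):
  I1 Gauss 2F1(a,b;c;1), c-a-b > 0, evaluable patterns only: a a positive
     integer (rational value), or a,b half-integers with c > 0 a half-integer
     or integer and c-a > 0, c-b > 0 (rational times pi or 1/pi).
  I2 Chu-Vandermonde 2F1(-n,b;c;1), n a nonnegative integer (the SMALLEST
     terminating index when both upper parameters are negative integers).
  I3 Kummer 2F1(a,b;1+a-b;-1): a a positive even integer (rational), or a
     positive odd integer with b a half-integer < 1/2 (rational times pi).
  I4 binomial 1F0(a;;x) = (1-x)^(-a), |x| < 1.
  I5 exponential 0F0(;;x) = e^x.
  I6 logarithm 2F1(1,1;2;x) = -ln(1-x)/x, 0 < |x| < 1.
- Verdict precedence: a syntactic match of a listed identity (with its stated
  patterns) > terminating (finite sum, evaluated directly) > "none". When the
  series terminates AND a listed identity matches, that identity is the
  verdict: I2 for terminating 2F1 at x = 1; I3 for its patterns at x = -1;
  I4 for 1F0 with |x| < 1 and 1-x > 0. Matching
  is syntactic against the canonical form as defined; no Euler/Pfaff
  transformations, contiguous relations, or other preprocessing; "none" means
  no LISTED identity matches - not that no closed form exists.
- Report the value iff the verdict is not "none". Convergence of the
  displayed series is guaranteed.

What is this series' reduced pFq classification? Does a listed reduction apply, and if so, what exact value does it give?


Structural cue: t_0 = 1/11 here, and the two k-th powers (prefactor 1/11) combine into one argument.
Consecutive-term ratio: r(k) = (1/6) * (k+1/7) / [(k+1)] - rational in k. x = (1/6); t_0 = 1/11; negate the roots.

This is 1/11 * 1F0(1/7; -; 1/6) in reduced canonical form. Verdict: the binomial series (I4) fires (the 1F0 binomial series: exponent -1/7, x = 1/6). Sum: (1/11) * (5/6)^(-1/7).


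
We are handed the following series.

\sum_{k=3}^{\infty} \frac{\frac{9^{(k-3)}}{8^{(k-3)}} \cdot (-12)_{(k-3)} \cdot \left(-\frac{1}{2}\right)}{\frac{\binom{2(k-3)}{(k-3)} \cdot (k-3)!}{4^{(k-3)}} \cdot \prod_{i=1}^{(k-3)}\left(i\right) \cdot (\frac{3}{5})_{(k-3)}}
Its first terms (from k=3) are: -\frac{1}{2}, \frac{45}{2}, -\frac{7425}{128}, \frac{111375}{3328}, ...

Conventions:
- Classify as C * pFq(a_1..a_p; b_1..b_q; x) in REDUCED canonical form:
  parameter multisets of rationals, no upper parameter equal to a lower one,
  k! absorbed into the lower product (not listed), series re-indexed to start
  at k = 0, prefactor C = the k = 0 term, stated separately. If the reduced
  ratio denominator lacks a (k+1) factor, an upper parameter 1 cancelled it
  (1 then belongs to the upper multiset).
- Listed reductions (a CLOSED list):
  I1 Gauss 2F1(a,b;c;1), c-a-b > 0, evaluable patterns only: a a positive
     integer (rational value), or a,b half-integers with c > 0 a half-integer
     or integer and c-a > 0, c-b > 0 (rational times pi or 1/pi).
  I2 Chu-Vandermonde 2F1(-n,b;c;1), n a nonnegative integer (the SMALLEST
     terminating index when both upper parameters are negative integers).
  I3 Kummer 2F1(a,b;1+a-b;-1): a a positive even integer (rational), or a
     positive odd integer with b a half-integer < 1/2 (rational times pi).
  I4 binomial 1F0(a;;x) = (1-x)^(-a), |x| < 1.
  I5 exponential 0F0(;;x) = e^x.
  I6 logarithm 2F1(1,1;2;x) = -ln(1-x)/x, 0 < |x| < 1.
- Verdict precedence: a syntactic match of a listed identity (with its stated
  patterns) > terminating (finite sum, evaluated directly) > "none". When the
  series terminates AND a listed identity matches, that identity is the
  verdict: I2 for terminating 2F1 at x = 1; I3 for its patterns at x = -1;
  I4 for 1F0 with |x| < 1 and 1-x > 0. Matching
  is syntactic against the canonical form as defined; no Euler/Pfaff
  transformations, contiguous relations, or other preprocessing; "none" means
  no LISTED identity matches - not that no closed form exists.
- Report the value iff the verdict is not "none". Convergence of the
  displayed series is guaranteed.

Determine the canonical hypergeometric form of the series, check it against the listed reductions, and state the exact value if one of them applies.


This is -\frac{1}{2} * 1F2(-12; \frac{1}{2}, \frac{3}{5}; \frac{9}{8}) in reduced canonical form. Verdict: terminating at k = 12: the factor (-12)_k kills every later term; summing the 13 survivors is exact. Hence: -\frac{23382353213282448939831210133}{2686206698578658475099815936}.

Structural cue: from the first term -\frac{1}{2}: the lower central binomial (prefactor -1/2) hides (1/2)_k.
Term ratio: r(k) = \frac{9}{8} * (k-12) / [(k+\frac{1}{2}) (k+\frac{3}{5}) (k+1)] - poly over poly, x = \frac{9}{8} from leading terms; C = -\frac{1}{2} at k = 0.


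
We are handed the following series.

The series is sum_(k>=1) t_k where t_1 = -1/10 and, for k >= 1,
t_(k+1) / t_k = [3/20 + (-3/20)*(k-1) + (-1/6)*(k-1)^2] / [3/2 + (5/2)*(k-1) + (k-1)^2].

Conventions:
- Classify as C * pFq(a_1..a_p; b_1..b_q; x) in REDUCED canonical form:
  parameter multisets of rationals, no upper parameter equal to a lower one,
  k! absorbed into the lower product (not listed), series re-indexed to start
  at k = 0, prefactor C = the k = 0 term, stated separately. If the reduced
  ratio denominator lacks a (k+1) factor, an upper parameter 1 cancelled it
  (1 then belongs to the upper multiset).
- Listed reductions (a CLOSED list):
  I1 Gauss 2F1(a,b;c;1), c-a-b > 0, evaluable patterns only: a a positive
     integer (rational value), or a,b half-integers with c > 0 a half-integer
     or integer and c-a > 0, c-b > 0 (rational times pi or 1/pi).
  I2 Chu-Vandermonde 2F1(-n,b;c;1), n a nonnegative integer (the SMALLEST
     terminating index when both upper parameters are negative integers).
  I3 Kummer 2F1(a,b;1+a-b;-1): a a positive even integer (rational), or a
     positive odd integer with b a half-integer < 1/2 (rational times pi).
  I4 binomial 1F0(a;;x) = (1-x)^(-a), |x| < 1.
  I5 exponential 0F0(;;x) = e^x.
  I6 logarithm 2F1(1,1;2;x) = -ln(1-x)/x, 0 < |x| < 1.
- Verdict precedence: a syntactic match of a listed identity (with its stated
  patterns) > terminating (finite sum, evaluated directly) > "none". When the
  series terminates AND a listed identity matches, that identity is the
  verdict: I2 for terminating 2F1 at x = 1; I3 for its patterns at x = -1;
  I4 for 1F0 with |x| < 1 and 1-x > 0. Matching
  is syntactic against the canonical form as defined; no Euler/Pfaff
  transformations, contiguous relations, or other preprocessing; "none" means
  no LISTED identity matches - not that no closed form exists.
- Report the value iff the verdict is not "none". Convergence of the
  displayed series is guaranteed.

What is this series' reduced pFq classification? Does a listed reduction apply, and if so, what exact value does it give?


Key step: with t_0 = -1/10, roots of the ratio polynomials (prefactor -1/10) are the negated parameters.
Consecutive-term ratio: r(k) = (-1/6) * (k-3/5) / [(k+1)] - rational in k. x = (-1/6); t_0 = -1/10; negate the roots.

The series (x = -1/6) is 1F0: upper {-3/5}, lower {-}, prefactor -1/10. Verdict: the I4 binomial reduction fires (the 1F0 binomial series: exponent 3/5, x = -1/6). Hence: (-1/10) * (7/6)^(3/5).


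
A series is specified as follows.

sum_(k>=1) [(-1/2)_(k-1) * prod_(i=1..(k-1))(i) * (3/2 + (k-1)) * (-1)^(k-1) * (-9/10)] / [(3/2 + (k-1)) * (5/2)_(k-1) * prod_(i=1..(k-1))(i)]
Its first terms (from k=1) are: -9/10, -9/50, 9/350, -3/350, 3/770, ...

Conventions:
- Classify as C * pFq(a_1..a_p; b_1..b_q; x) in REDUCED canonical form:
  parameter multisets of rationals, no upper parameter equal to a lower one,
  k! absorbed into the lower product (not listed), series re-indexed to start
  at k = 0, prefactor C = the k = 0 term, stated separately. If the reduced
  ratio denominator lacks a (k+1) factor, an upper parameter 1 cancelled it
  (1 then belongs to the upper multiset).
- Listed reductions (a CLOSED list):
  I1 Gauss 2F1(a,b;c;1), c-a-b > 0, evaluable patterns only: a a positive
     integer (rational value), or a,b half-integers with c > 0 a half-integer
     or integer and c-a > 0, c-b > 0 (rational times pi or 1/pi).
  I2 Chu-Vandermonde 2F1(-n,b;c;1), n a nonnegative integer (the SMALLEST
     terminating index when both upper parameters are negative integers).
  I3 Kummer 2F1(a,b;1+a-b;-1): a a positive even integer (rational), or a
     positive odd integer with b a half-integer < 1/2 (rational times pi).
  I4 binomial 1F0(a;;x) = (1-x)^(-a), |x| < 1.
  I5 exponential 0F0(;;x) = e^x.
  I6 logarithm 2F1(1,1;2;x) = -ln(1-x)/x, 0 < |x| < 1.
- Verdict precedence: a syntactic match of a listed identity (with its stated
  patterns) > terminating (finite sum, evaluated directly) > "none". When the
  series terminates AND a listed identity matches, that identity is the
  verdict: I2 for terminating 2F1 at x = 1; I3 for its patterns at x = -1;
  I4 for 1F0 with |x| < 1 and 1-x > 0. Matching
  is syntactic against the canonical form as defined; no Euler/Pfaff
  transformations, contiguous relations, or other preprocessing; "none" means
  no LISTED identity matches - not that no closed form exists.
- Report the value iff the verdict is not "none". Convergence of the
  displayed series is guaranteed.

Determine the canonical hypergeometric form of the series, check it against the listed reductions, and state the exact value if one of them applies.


This is -9/10 * 2F1(-1/2, 1; 5/2; -1) in reduced canonical form. Verdict (x = -1): Kummer's theorem (I3) applies (x = -1; c = 5/2 equals 1+a-b for upper {-1/2, 1}: listed pattern). Value: (-27/80) * pi.

Structural cue: t_0 = -9/10 here, and the product of the first k integers (prefactor -9/10) is k!.
Step ratio: r(k) = (-1) * (k-1/2) (k+1) / [(k+5/2) (k+1)] - rational; roots negated = parameters, x = (-1), C = -9/10.


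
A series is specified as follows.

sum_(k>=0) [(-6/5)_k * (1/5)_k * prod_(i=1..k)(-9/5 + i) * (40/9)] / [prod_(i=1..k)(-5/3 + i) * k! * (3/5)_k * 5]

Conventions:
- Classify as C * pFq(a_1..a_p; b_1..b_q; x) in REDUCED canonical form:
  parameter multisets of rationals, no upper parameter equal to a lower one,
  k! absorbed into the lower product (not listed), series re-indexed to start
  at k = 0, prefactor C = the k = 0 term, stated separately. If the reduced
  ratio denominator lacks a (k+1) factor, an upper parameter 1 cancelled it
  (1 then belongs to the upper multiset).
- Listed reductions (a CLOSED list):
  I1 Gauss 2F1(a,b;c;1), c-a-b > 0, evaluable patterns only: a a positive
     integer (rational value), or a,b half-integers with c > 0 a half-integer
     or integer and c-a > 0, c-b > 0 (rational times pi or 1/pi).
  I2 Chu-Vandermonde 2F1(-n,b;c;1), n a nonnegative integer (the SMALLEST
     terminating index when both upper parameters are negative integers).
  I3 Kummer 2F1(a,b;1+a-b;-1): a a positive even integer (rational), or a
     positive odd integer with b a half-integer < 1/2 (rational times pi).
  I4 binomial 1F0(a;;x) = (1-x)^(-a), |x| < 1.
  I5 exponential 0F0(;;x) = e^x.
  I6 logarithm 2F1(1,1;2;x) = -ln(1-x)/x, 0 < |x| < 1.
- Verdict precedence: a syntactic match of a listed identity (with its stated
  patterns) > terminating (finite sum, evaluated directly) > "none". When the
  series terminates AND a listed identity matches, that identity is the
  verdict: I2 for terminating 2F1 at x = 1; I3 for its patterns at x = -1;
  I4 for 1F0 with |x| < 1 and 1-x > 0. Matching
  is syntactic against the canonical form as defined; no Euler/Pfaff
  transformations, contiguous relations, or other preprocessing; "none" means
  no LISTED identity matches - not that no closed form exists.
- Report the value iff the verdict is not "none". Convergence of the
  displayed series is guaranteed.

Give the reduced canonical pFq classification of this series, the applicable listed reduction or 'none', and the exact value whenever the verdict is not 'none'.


Prefactor 8/9, argument 1: 3F2 with upper {-6/5, -4/5, 1/5} over lower {-2/3, 3/5}. Verdict: none. Every listed pattern misses the 3F2 form at 1, upper {-6/5, -4/5, 1/5}.

The tell: x = 1 and the lower running product (prefactor 8/9) is a rising factorial.
Consecutive-term ratio: r(k) = 1 * (k-6/5) (k-4/5) (k+1/5) / [(k-2/3) (k+3/5) (k+1)] - poly over poly, x = 1 from leading terms; C = 8/9 at k = 0.
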